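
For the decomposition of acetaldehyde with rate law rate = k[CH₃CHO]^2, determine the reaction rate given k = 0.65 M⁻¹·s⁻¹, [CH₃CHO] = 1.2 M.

0.936 M/s

Step 1: Identify the rate law: rate = k[CH₃CHO]^2
Step 2: Substitute values: rate = 0.65 × (1.2)^2
Step 3: Calculate: rate = 0.65 × 1.44 = 0.936 M/s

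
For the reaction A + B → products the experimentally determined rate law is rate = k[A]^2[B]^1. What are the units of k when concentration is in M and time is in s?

M⁻²·s⁻¹

Step 1: Overall order = 2 + 1 = 3.
Step 2: rate has units M·s⁻¹; [A]^2[B]^1 has units M^3.
Step 3: k = rate/([A]^2[B]^1), so units of k = M^(1-3)·s⁻¹ = M⁻²·s⁻¹.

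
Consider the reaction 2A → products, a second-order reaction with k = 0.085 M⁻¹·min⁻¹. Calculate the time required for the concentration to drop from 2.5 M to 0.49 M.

19.3 min

Step 1: For second-order: t = (1/[A] - 1/[A]₀)/k
Step 2: t = (1/0.49 - 1/2.5)/0.085
Step 3: t = (2.041 - 0.4)/0.085
Step 4: t = 1.641/0.085 = 19.3 min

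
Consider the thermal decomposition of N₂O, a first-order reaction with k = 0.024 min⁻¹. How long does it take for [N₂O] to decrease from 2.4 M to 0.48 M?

67.06 min

Step 1: For first-order: t = ln([N₂O]₀/[N₂O])/k
Step 2: t = ln(2.4/0.48)/0.024
Step 3: t = ln(5)/0.024
Step 4: t = 1.609/0.024 = 67.06 min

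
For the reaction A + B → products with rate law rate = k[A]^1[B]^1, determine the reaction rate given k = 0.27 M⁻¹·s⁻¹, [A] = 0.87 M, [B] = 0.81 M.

0.1903 M/s

Step 1: The rate law is rate = k[A]^1[B]^1
Step 2: Substitute: rate = 0.27 × (0.87)^1 × (0.81)^1
Step 3: rate = 0.27 × 0.87 × 0.81 = 0.190269 M/s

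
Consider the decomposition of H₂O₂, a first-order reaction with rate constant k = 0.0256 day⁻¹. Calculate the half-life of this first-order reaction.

27.08 day

Step 1: For a first-order reaction, t₁/₂ = ln(2)/k
Step 2: t₁/₂ = ln(2)/0.0256
Step 3: t₁/₂ = 0.6931/0.0256 = 27.08 day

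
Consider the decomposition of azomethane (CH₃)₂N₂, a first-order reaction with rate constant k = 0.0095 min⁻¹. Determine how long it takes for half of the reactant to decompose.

72.96 min

Step 1: For a first-order reaction, t₁/₂ = ln(2)/k
Step 2: t₁/₂ = ln(2)/0.0095
Step 3: t₁/₂ = 0.6931/0.0095 = 72.96 min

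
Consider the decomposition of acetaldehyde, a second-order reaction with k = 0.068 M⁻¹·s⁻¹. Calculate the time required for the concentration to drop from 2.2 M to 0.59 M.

18.24 s

Step 1: For second-order: t = (1/[CH₃CHO] - 1/[CH₃CHO]₀)/k
Step 2: t = (1/0.59 - 1/2.2)/0.068
Step 3: t = (1.695 - 0.4545)/0.068
Step 4: t = 1.24/0.068 = 18.24 s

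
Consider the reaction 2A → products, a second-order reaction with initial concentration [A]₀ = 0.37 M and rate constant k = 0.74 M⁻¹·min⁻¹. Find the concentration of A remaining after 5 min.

0.1562 M

Step 1: For a second-order reaction: 1/[A] = 1/[A]₀ + kt
Step 2: 1/[A] = 1/0.37 + 0.74 × 5
Step 3: 1/[A] = 2.703 + 3.7 = 6.403
Step 4: [A] = 1/6.403 = 0.1562 M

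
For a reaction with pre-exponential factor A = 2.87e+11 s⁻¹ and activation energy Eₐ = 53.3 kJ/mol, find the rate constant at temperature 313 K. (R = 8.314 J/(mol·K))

3.65e+02 s⁻¹

Step 1: Use the Arrhenius equation: k = A × exp(-Eₐ/RT)
Step 2: Convert Eₐ to J/mol: 53.3 kJ/mol = 53300 J/mol
Step 3: Calculate the exponent: -Eₐ/(RT) = -53300/(8.314 × 313) = -20.48202
Step 4: k = 2.87e+11 × exp(-20.48202)
Step 5: k = 2.87e+11 × 1.27283e-09 = 3.6530e+02 s⁻¹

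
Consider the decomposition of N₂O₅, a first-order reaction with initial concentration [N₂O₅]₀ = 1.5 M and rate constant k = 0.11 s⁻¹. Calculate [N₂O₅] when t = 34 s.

0.03563 M

Step 1: For a first-order reaction: [N₂O₅] = [N₂O₅]₀ × e^(-kt)
Step 2: [N₂O₅] = 1.5 × e^(-0.11 × 34)
Step 3: [N₂O₅] = 1.5 × e^(-3.74)
Step 4: [N₂O₅] = 1.5 × 0.0237541 = 0.03563 M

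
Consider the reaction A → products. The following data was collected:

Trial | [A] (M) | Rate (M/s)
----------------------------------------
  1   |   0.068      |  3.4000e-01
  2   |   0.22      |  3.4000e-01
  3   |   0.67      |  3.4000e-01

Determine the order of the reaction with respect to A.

zeroth order (0)

Step 1: Compare trials - when concentration changes, rate stays constant.
Step 2: rate₂/rate₁ = 3.4000e-01/3.4000e-01 = 1
Step 3: [A]₂/[A]₁ = 0.22/0.068 = 3.235
Step 4: Since rate ratio ≈ (conc ratio)^0, the reaction is zeroth order.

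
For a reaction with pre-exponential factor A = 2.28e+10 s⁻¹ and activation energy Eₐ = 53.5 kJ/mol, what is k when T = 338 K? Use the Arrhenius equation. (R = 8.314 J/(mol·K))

1.23e+02 s⁻¹

Step 1: Use the Arrhenius equation: k = A × exp(-Eₐ/RT)
Step 2: Convert Eₐ to J/mol: 53.5 kJ/mol = 53500 J/mol
Step 3: Calculate the exponent: -Eₐ/(RT) = -53500/(8.314 × 338) = -19.03825
Step 4: k = 2.28e+10 × exp(-19.03825)
Step 5: k = 2.28e+10 × 5.39254e-09 = 1.2295e+02 s⁻¹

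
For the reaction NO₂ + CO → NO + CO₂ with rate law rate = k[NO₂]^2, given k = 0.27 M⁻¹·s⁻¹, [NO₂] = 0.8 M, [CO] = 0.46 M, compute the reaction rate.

0.1728 M/s

Step 1: The rate law is rate = k[NO₂]^2
Step 2: Note that the rate does not depend on [CO] (zero order in CO).
Step 3: rate = 0.27 × (0.8)^2 = 0.1728 M/s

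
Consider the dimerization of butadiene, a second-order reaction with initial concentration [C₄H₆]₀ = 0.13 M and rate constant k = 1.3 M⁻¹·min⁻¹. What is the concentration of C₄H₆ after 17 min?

0.03357 M

Step 1: For a second-order reaction: 1/[C₄H₆] = 1/[C₄H₆]₀ + kt
Step 2: 1/[C₄H₆] = 1/0.13 + 1.3 × 17
Step 3: 1/[C₄H₆] = 7.692 + 22.1 = 29.79
Step 4: [C₄H₆] = 1/29.79 = 0.03357 M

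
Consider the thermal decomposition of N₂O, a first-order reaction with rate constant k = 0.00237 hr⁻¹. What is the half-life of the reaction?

292.5 hr

Step 1: For a first-order reaction, t₁/₂ = ln(2)/k
Step 2: t₁/₂ = ln(2)/0.00237
Step 3: t₁/₂ = 0.6931/0.00237 = 292.5 hr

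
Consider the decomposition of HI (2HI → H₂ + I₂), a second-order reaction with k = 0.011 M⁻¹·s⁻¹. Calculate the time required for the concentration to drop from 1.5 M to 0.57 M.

98.88 s

Step 1: For second-order: t = (1/[HI] - 1/[HI]₀)/k
Step 2: t = (1/0.57 - 1/1.5)/0.011
Step 3: t = (1.754 - 0.6667)/0.011
Step 4: t = 1.088/0.011 = 98.88 s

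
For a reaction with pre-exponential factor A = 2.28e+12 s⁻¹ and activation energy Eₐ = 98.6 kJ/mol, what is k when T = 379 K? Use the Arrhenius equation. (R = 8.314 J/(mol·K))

5.86e-02 s⁻¹

Step 1: Use the Arrhenius equation: k = A × exp(-Eₐ/RT)
Step 2: Convert Eₐ to J/mol: 98.6 kJ/mol = 98600 J/mol
Step 3: Calculate the exponent: -Eₐ/(RT) = -98600/(8.314 × 379) = -31.29159
Step 4: k = 2.28e+12 × exp(-31.29159)
Step 5: k = 2.28e+12 × 2.57179e-14 = 5.8637e-02 s⁻¹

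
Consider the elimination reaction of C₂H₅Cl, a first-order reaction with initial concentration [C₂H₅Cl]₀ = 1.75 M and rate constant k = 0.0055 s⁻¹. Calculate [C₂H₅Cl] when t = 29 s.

1.492 M

Step 1: For a first-order reaction: [C₂H₅Cl] = [C₂H₅Cl]₀ × e^(-kt)
Step 2: [C₂H₅Cl] = 1.75 × e^(-0.0055 × 29)
Step 3: [C₂H₅Cl] = 1.75 × e^(-0.1595)
Step 4: [C₂H₅Cl] = 1.75 × 0.85257 = 1.492 M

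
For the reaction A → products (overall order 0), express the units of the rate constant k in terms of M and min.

M·min⁻¹

Step 1: For overall order n, rate = k × (concentration)^n.
Step 2: Rate has units M·min⁻¹; concentration term has units M^0.
Step 3: k = rate / (concentration)^n, so units of k = M^(1-0)·min⁻¹ = M·min⁻¹.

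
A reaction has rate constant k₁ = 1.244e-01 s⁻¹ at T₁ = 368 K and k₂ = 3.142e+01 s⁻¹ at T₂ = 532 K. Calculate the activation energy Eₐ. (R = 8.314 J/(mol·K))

54.9 kJ/mol

Step 1: Use the two-temperature Arrhenius form: ln(k₂/k₁) = -Eₐ/R × (1/T₂ - 1/T₁)
Step 2: ln(k₂/k₁) = ln(3.142e+01/1.244e-01) = ln(252.572) = 5.5317
Step 3: 1/T₂ - 1/T₁ = 1/532 - 1/368 = -8.376921e-04 K⁻¹
Step 4: Eₐ = -R × ln(k₂/k₁) / (1/T₂ - 1/T₁) = -8.314 × 5.5317 / -8.376921e-04
Step 5: Eₐ = 5.4901e+04 J/mol = 54.9 kJ/mol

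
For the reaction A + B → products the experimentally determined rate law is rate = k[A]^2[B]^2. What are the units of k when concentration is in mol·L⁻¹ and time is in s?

(mol·L⁻¹)⁻³·s⁻¹

Step 1: Overall order = 2 + 2 = 4.
Step 2: rate has units mol·L⁻¹·s⁻¹; [A]^2[B]^2 has units (mol·L⁻¹)^4.
Step 3: k = rate/([A]^2[B]^2), so units of k = (mol·L⁻¹)^(1-4)·s⁻¹ = (mol·L⁻¹)⁻³·s⁻¹.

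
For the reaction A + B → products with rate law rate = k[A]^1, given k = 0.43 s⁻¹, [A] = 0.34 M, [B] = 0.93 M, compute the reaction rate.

0.1462 M/s

Step 1: The rate law is rate = k[A]^1
Step 2: Note that the rate does not depend on [B] (zero order in B).
Step 3: rate = 0.43 × (0.34)^1 = 0.1462 M/s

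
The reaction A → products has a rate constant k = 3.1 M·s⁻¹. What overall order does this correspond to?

zeroth order (0)

Step 1: The units of k for an nth-order reaction are (concentration)^(1-n)·(time)⁻¹.
Step 2: Here k has units M·s⁻¹, so the concentration exponent is 1.
Step 3: 1 - n = 1 ⇒ n = 0. The reaction is zeroth order.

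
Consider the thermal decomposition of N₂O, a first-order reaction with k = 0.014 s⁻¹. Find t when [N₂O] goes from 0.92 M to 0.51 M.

42.14 s

Step 1: For first-order: t = ln([N₂O]₀/[N₂O])/k
Step 2: t = ln(0.92/0.51)/0.014
Step 3: t = ln(1.804)/0.014
Step 4: t = 0.59/0.014 = 42.14 s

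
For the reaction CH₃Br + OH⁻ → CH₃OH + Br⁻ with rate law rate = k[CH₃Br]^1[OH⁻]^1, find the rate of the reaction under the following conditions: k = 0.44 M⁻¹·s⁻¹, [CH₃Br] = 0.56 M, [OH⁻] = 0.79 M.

0.1947 M/s

Step 1: The rate law is rate = k[CH₃Br]^1[OH⁻]^1
Step 2: Substitute: rate = 0.44 × (0.56)^1 × (0.79)^1
Step 3: rate = 0.44 × 0.56 × 0.79 = 0.194656 M/s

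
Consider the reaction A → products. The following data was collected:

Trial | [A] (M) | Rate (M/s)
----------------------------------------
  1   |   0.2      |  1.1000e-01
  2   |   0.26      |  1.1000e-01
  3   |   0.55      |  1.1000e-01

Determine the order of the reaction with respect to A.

zeroth order (0)

Step 1: Compare trials - when concentration changes, rate stays constant.
Step 2: rate₂/rate₁ = 1.1000e-01/1.1000e-01 = 1
Step 3: [A]₂/[A]₁ = 0.26/0.2 = 1.3
Step 4: Since rate ratio ≈ (conc ratio)^0, the reaction is zeroth order.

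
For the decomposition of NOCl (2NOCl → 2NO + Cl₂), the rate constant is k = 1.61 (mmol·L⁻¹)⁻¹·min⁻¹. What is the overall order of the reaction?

second order (2)

Step 1: The units of k for an nth-order reaction are (concentration)^(1-n)·(time)⁻¹.
Step 2: Here k has units (mmol·L⁻¹)⁻¹·min⁻¹, so the concentration exponent is -1.
Step 3: 1 - n = -1 ⇒ n = 2. The reaction is second order.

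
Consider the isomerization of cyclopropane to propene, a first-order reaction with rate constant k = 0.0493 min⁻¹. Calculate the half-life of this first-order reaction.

14.06 min

Step 1: For a first-order reaction, t₁/₂ = ln(2)/k
Step 2: t₁/₂ = ln(2)/0.0493
Step 3: t₁/₂ = 0.6931/0.0493 = 14.06 min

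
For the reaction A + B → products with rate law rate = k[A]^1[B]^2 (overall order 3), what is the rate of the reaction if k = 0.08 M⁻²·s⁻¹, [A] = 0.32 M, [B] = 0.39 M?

0.003894 M/s

Step 1: The rate law is rate = k[A]^1[B]^2, overall order = 1+2 = 3
Step 2: Substitute values: rate = 0.08 × (0.32)^1 × (0.39)^2
Step 3: rate = 0.08 × 0.32 × 0.1521 = 0.00389376 M/s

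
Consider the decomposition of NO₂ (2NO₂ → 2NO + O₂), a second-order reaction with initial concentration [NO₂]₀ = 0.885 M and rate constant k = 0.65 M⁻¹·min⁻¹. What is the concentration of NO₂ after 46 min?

0.03223 M

Step 1: For a second-order reaction: 1/[NO₂] = 1/[NO₂]₀ + kt
Step 2: 1/[NO₂] = 1/0.885 + 0.65 × 46
Step 3: 1/[NO₂] = 1.13 + 29.9 = 31.03
Step 4: [NO₂] = 1/31.03 = 0.03223 M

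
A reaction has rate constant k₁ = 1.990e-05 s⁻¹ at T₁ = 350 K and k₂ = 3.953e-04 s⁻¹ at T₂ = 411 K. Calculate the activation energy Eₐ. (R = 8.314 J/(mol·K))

58.6 kJ/mol

Step 1: Use the two-temperature Arrhenius form: ln(k₂/k₁) = -Eₐ/R × (1/T₂ - 1/T₁)
Step 2: ln(k₂/k₁) = ln(3.953e-04/1.990e-05) = ln(19.8643) = 2.98893
Step 3: 1/T₂ - 1/T₁ = 1/411 - 1/350 = -4.240528e-04 K⁻¹
Step 4: Eₐ = -R × ln(k₂/k₁) / (1/T₂ - 1/T₁) = -8.314 × 2.98893 / -4.240528e-04
Step 5: Eₐ = 5.8601e+04 J/mol = 58.6 kJ/mol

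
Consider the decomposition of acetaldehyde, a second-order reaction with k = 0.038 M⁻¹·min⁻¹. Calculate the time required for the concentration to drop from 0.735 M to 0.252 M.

68.62 min

Step 1: For second-order: t = (1/[CH₃CHO] - 1/[CH₃CHO]₀)/k
Step 2: t = (1/0.252 - 1/0.735)/0.038
Step 3: t = (3.968 - 1.361)/0.038
Step 4: t = 2.608/0.038 = 68.62 min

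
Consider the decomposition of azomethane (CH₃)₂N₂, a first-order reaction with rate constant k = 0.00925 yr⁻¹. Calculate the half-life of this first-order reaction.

74.93 yr

Step 1: For a first-order reaction, t₁/₂ = ln(2)/k
Step 2: t₁/₂ = ln(2)/0.00925
Step 3: t₁/₂ = 0.6931/0.00925 = 74.93 yr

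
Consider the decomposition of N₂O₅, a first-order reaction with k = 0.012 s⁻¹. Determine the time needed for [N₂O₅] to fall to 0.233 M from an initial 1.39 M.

148.8 s

Step 1: For first-order: t = ln([N₂O₅]₀/[N₂O₅])/k
Step 2: t = ln(1.39/0.233)/0.012
Step 3: t = ln(5.966)/0.012
Step 4: t = 1.786/0.012 = 148.8 s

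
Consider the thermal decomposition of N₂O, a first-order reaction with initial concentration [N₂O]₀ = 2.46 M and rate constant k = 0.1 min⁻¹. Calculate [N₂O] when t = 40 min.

0.04506 M

Step 1: For a first-order reaction: [N₂O] = [N₂O]₀ × e^(-kt)
Step 2: [N₂O] = 2.46 × e^(-0.1 × 40)
Step 3: [N₂O] = 2.46 × e^(-4)
Step 4: [N₂O] = 2.46 × 0.0183156 = 0.04506 M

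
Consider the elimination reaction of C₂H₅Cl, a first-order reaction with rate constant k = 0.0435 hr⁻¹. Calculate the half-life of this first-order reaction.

15.93 hr

Step 1: For a first-order reaction, t₁/₂ = ln(2)/k
Step 2: t₁/₂ = ln(2)/0.0435
Step 3: t₁/₂ = 0.6931/0.0435 = 15.93 hr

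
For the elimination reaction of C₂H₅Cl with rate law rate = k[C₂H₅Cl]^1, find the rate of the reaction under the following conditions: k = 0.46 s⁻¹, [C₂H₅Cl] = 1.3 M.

0.598 M/s

Step 1: Identify the rate law: rate = k[C₂H₅Cl]^1
Step 2: Substitute values: rate = 0.46 × (1.3)^1
Step 3: Calculate: rate = 0.46 × 1.3 = 0.598 M/s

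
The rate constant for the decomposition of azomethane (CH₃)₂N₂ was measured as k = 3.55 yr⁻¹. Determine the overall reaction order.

first order (1)

Step 1: The units of k for an nth-order reaction are (concentration)^(1-n)·(time)⁻¹.
Step 2: Here k has units yr⁻¹, so the concentration exponent is 0.
Step 3: 1 - n = 0 ⇒ n = 1. The reaction is first order.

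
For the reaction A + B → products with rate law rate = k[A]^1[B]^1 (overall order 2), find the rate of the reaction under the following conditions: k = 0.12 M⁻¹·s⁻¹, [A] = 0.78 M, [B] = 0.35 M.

0.03276 M/s

Step 1: The rate law is rate = k[A]^1[B]^1, overall order = 1+1 = 2
Step 2: Substitute values: rate = 0.12 × (0.78)^1 × (0.35)^1
Step 3: rate = 0.12 × 0.78 × 0.35 = 0.03276 M/s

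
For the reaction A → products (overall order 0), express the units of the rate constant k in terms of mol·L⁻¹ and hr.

mol·L⁻¹·hr⁻¹

Step 1: For overall order n, rate = k × (concentration)^n.
Step 2: Rate has units mol·L⁻¹·hr⁻¹; concentration term has units (mol·L⁻¹)^0.
Step 3: k = rate / (concentration)^n, so units of k = (mol·L⁻¹)^(1-0)·hr⁻¹ = mol·L⁻¹·hr⁻¹.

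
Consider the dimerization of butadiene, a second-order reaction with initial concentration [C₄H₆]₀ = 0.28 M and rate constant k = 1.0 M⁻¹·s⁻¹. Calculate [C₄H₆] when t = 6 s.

0.1045 M

Step 1: For a second-order reaction: 1/[C₄H₆] = 1/[C₄H₆]₀ + kt
Step 2: 1/[C₄H₆] = 1/0.28 + 1.0 × 6
Step 3: 1/[C₄H₆] = 3.571 + 6 = 9.571
Step 4: [C₄H₆] = 1/9.571 = 0.1045 M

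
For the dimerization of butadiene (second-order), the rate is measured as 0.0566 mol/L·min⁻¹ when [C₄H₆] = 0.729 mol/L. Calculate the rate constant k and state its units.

0.1065 (mol/L)⁻¹·min⁻¹

Step 1: rate = k[C₄H₆]^2, so k = rate / [C₄H₆]^2.
Step 2: k = 0.0566 / (0.729)^2 = 0.0566 / 0.5314.
Step 3: k = 0.1065 (mol/L)⁻¹·min⁻¹.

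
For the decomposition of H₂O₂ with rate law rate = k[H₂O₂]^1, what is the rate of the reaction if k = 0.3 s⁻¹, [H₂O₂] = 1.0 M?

0.3 M/s

Step 1: Identify the rate law: rate = k[H₂O₂]^1
Step 2: Substitute values: rate = 0.3 × (1.0)^1
Step 3: Calculate: rate = 0.3 × 1 = 0.3 M/s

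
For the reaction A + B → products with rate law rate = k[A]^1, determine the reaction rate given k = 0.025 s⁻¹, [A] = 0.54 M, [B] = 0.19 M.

0.0135 M/s

Step 1: The rate law is rate = k[A]^1
Step 2: Note that the rate does not depend on [B] (zero order in B).
Step 3: rate = 0.025 × (0.54)^1 = 0.0135 M/s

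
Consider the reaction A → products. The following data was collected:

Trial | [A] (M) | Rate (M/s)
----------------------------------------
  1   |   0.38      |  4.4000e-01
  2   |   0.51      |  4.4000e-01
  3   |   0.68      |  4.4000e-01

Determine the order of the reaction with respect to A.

zeroth order (0)

Step 1: Compare trials - when concentration changes, rate stays constant.
Step 2: rate₂/rate₁ = 4.4000e-01/4.4000e-01 = 1
Step 3: [A]₂/[A]₁ = 0.51/0.38 = 1.342
Step 4: Since rate ratio ≈ (conc ratio)^0, the reaction is zeroth order.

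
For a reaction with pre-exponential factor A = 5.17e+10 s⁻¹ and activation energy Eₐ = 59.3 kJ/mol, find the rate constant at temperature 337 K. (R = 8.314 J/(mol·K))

3.32e+01 s⁻¹

Step 1: Use the Arrhenius equation: k = A × exp(-Eₐ/RT)
Step 2: Convert Eₐ to J/mol: 59.3 kJ/mol = 59300 J/mol
Step 3: Calculate the exponent: -Eₐ/(RT) = -59300/(8.314 × 337) = -21.16483
Step 4: k = 5.17e+10 × exp(-21.16483)
Step 5: k = 5.17e+10 × 6.43030e-10 = 3.3245e+01 s⁻¹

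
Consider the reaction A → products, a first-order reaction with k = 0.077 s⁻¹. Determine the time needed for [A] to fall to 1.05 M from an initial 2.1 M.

9.002 s

Step 1: For first-order: t = ln([A]₀/[A])/k
Step 2: t = ln(2.1/1.05)/0.077
Step 3: t = ln(2)/0.077
Step 4: t = 0.6931/0.077 = 9.002 s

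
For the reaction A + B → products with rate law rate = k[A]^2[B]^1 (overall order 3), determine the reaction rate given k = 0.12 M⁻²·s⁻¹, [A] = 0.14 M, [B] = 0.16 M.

0.0003763 M/s

Step 1: The rate law is rate = k[A]^2[B]^1, overall order = 2+1 = 3
Step 2: Substitute values: rate = 0.12 × (0.14)^2 × (0.16)^1
Step 3: rate = 0.12 × 0.0196 × 0.16 = 0.00037632 M/s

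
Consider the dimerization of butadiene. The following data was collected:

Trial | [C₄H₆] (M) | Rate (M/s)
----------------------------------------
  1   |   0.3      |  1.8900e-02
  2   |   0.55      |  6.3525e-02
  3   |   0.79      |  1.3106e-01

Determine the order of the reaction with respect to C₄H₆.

second order (2)

Step 1: Compare trials to find order n where rate₂/rate₁ = ([C₄H₆]₂/[C₄H₆]₁)^n
Step 2: rate₂/rate₁ = 6.3525e-02/1.8900e-02 = 3.361
Step 3: [C₄H₆]₂/[C₄H₆]₁ = 0.55/0.3 = 1.833
Step 4: n = ln(3.361)/ln(1.833) = 2.00 ≈ 2
Step 5: The reaction is second order in C₄H₆.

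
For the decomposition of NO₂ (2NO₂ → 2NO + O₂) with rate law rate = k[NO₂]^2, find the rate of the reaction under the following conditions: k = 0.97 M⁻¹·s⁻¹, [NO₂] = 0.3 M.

0.0873 M/s

Step 1: Identify the rate law: rate = k[NO₂]^2
Step 2: Substitute values: rate = 0.97 × (0.3)^2
Step 3: Calculate: rate = 0.97 × 0.09 = 0.0873 M/s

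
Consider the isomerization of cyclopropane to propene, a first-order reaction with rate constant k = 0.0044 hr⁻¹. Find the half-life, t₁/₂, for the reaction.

157.5 hr

Step 1: For a first-order reaction, t₁/₂ = ln(2)/k
Step 2: t₁/₂ = ln(2)/0.0044
Step 3: t₁/₂ = 0.6931/0.0044 = 157.5 hr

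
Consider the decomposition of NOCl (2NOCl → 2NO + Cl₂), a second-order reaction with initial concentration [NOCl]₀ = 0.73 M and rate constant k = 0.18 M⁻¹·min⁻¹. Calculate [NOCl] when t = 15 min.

0.2457 M

Step 1: For a second-order reaction: 1/[NOCl] = 1/[NOCl]₀ + kt
Step 2: 1/[NOCl] = 1/0.73 + 0.18 × 15
Step 3: 1/[NOCl] = 1.37 + 2.7 = 4.07
Step 4: [NOCl] = 1/4.07 = 0.2457 M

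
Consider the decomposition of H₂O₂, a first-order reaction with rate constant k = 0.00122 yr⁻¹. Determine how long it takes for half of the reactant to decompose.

568.2 yr

Step 1: For a first-order reaction, t₁/₂ = ln(2)/k
Step 2: t₁/₂ = ln(2)/0.00122
Step 3: t₁/₂ = 0.6931/0.00122 = 568.2 yr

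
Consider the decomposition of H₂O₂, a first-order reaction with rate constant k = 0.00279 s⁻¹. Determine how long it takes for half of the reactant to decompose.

248.4 s

Step 1: For a first-order reaction, t₁/₂ = ln(2)/k
Step 2: t₁/₂ = ln(2)/0.00279
Step 3: t₁/₂ = 0.6931/0.00279 = 248.4 s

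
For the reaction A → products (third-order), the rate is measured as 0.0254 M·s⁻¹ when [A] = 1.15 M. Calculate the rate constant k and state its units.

0.0167 M⁻²·s⁻¹

Step 1: rate = k[A]^3, so k = rate / [A]^3.
Step 2: k = 0.0254 / (1.15)^3 = 0.0254 / 1.521.
Step 3: k = 0.0167 M⁻²·s⁻¹.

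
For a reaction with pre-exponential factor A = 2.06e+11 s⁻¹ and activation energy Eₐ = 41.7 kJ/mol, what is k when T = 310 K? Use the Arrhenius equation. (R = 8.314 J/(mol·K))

1.94e+04 s⁻¹

Step 1: Use the Arrhenius equation: k = A × exp(-Eₐ/RT)
Step 2: Convert Eₐ to J/mol: 41.7 kJ/mol = 41700 J/mol
Step 3: Calculate the exponent: -Eₐ/(RT) = -41700/(8.314 × 310) = -16.17947
Step 4: k = 2.06e+11 × exp(-16.17947)
Step 5: k = 2.06e+11 × 9.40471e-08 = 1.9374e+04 s⁻¹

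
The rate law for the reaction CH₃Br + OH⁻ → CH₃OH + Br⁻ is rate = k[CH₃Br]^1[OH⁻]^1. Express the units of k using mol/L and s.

(mol/L)⁻¹·s⁻¹

Step 1: Overall order = 1 + 1 = 2.
Step 2: rate has units mol/L·s⁻¹; [CH₃Br]^1[OH⁻]^1 has units (mol/L)^2.
Step 3: k = rate/([CH₃Br]^1[OH⁻]^1), so units of k = (mol/L)^(1-2)·s⁻¹ = (mol/L)⁻¹·s⁻¹.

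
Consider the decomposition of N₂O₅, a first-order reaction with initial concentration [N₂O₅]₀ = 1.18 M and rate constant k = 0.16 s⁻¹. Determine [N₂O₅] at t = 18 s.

0.06624 M

Step 1: For a first-order reaction: [N₂O₅] = [N₂O₅]₀ × e^(-kt)
Step 2: [N₂O₅] = 1.18 × e^(-0.16 × 18)
Step 3: [N₂O₅] = 1.18 × e^(-2.88)
Step 4: [N₂O₅] = 1.18 × 0.0561348 = 0.06624 M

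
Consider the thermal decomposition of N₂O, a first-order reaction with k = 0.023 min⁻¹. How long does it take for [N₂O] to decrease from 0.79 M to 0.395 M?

30.14 min

Step 1: For first-order: t = ln([N₂O]₀/[N₂O])/k
Step 2: t = ln(0.79/0.395)/0.023
Step 3: t = ln(2)/0.023
Step 4: t = 0.6931/0.023 = 30.14 min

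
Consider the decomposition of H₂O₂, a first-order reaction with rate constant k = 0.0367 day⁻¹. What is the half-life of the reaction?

18.89 day

Step 1: For a first-order reaction, t₁/₂ = ln(2)/k
Step 2: t₁/₂ = ln(2)/0.0367
Step 3: t₁/₂ = 0.6931/0.0367 = 18.89 day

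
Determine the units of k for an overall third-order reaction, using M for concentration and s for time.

M⁻²·s⁻¹

Step 1: For overall order n, rate = k × (concentration)^n.
Step 2: Rate has units M·s⁻¹; concentration term has units M^3.
Step 3: k = rate / (concentration)^n, so units of k = M^(1-3)·s⁻¹ = M⁻²·s⁻¹.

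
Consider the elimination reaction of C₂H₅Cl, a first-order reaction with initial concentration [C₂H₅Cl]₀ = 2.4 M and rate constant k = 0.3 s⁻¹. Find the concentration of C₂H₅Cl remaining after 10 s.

0.1195 M

Step 1: For a first-order reaction: [C₂H₅Cl] = [C₂H₅Cl]₀ × e^(-kt)
Step 2: [C₂H₅Cl] = 2.4 × e^(-0.3 × 10)
Step 3: [C₂H₅Cl] = 2.4 × e^(-3)
Step 4: [C₂H₅Cl] = 2.4 × 0.0497871 = 0.1195 M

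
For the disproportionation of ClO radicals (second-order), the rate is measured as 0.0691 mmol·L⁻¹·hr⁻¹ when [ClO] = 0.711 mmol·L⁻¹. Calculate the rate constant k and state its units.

0.1367 (mmol·L⁻¹)⁻¹·hr⁻¹

Step 1: rate = k[ClO]^2, so k = rate / [ClO]^2.
Step 2: k = 0.0691 / (0.711)^2 = 0.0691 / 0.5055.
Step 3: k = 0.1367 (mmol·L⁻¹)⁻¹·hr⁻¹.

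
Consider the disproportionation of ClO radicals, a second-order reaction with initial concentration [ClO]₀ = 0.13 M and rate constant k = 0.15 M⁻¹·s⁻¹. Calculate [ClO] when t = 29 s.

0.08304 M

Step 1: For a second-order reaction: 1/[ClO] = 1/[ClO]₀ + kt
Step 2: 1/[ClO] = 1/0.13 + 0.15 × 29
Step 3: 1/[ClO] = 7.692 + 4.35 = 12.04
Step 4: [ClO] = 1/12.04 = 0.08304 M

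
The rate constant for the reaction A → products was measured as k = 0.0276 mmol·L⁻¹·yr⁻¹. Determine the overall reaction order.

zeroth order (0)

Step 1: The units of k for an nth-order reaction are (concentration)^(1-n)·(time)⁻¹.
Step 2: Here k has units mmol·L⁻¹·yr⁻¹, so the concentration exponent is 1.
Step 3: 1 - n = 1 ⇒ n = 0. The reaction is zeroth order.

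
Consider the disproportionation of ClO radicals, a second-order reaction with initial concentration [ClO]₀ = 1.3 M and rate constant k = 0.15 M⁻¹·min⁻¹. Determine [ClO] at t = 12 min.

0.3892 M

Step 1: For a second-order reaction: 1/[ClO] = 1/[ClO]₀ + kt
Step 2: 1/[ClO] = 1/1.3 + 0.15 × 12
Step 3: 1/[ClO] = 0.7692 + 1.8 = 2.569
Step 4: [ClO] = 1/2.569 = 0.3892 M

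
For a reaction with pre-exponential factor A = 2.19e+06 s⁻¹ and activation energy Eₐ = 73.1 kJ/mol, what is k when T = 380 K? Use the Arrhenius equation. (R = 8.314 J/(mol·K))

1.96e-04 s⁻¹

Step 1: Use the Arrhenius equation: k = A × exp(-Eₐ/RT)
Step 2: Convert Eₐ to J/mol: 73.1 kJ/mol = 73100 J/mol
Step 3: Calculate the exponent: -Eₐ/(RT) = -73100/(8.314 × 380) = -23.13789
Step 4: k = 2.19e+06 × exp(-23.13789)
Step 5: k = 2.19e+06 × 8.94009e-11 = 1.9579e-04 s⁻¹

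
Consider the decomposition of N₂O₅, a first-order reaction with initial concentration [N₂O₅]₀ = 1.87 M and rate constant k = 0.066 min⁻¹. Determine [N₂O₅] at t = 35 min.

0.1856 M

Step 1: For a first-order reaction: [N₂O₅] = [N₂O₅]₀ × e^(-kt)
Step 2: [N₂O₅] = 1.87 × e^(-0.066 × 35)
Step 3: [N₂O₅] = 1.87 × e^(-2.31)
Step 4: [N₂O₅] = 1.87 × 0.0992613 = 0.1856 M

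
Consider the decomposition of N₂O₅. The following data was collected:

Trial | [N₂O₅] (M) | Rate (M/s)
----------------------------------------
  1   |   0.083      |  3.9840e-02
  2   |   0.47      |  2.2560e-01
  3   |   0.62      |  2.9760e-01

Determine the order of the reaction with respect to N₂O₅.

first order (1)

Step 1: Compare trials to find order n where rate₂/rate₁ = ([N₂O₅]₂/[N₂O₅]₁)^n
Step 2: rate₂/rate₁ = 2.2560e-01/3.9840e-02 = 5.663
Step 3: [N₂O₅]₂/[N₂O₅]₁ = 0.47/0.083 = 5.663
Step 4: n = ln(5.663)/ln(5.663) = 1.00 ≈ 1
Step 5: The reaction is first order in N₂O₅.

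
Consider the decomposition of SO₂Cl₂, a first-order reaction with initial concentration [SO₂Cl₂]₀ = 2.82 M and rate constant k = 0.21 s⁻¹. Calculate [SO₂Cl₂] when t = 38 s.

0.0009651 M

Step 1: For a first-order reaction: [SO₂Cl₂] = [SO₂Cl₂]₀ × e^(-kt)
Step 2: [SO₂Cl₂] = 2.82 × e^(-0.21 × 38)
Step 3: [SO₂Cl₂] = 2.82 × e^(-7.98)
Step 4: [SO₂Cl₂] = 2.82 × 0.000342239 = 0.0009651 M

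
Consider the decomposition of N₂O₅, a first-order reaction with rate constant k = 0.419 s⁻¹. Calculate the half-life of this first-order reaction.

1.654 s

Step 1: For a first-order reaction, t₁/₂ = ln(2)/k
Step 2: t₁/₂ = ln(2)/0.419
Step 3: t₁/₂ = 0.6931/0.419 = 1.654 s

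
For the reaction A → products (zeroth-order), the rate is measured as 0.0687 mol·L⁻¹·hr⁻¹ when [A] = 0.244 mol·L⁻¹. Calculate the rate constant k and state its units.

0.0687 mol·L⁻¹·hr⁻¹

Step 1: For a zeroth-order reaction, rate = k (independent of concentration).
Step 2: k = rate = 0.0687 mol·L⁻¹·hr⁻¹.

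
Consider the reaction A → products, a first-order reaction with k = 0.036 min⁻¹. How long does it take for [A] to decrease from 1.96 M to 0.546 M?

35.5 min

Step 1: For first-order: t = ln([A]₀/[A])/k
Step 2: t = ln(1.96/0.546)/0.036
Step 3: t = ln(3.59)/0.036
Step 4: t = 1.278/0.036 = 35.5 min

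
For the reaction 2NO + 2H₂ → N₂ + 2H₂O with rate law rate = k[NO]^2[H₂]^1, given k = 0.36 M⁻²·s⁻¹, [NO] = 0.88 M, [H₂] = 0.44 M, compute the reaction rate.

0.1227 M/s

Step 1: The rate law is rate = k[NO]^2[H₂]^1
Step 2: Substitute: rate = 0.36 × (0.88)^2 × (0.44)^1
Step 3: rate = 0.36 × 0.7744 × 0.44 = 0.122665 M/s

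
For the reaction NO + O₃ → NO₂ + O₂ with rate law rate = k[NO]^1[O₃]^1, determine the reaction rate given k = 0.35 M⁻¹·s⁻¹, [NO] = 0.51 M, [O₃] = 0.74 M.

0.1321 M/s

Step 1: The rate law is rate = k[NO]^1[O₃]^1
Step 2: Substitute: rate = 0.35 × (0.51)^1 × (0.74)^1
Step 3: rate = 0.35 × 0.51 × 0.74 = 0.13209 M/s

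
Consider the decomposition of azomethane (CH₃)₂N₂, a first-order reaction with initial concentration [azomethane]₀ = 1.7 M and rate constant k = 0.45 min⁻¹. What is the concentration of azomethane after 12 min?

0.007678 M

Step 1: For a first-order reaction: [azomethane] = [azomethane]₀ × e^(-kt)
Step 2: [azomethane] = 1.7 × e^(-0.45 × 12)
Step 3: [azomethane] = 1.7 × e^(-5.4)
Step 4: [azomethane] = 1.7 × 0.00451658 = 0.007678 M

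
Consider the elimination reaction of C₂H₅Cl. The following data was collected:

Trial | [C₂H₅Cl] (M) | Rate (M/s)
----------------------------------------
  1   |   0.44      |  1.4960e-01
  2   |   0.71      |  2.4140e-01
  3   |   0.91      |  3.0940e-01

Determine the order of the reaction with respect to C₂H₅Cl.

first order (1)

Step 1: Compare trials to find order n where rate₂/rate₁ = ([C₂H₅Cl]₂/[C₂H₅Cl]₁)^n
Step 2: rate₂/rate₁ = 2.4140e-01/1.4960e-01 = 1.614
Step 3: [C₂H₅Cl]₂/[C₂H₅Cl]₁ = 0.71/0.44 = 1.614
Step 4: n = ln(1.614)/ln(1.614) = 1.00 ≈ 1
Step 5: The reaction is first order in C₂H₅Cl.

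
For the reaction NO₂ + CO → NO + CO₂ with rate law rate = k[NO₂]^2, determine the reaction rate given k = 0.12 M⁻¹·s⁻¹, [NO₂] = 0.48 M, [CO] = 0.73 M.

0.02765 M/s

Step 1: The rate law is rate = k[NO₂]^2
Step 2: Note that the rate does not depend on [CO] (zero order in CO).
Step 3: rate = 0.12 × (0.48)^2 = 0.027648 M/s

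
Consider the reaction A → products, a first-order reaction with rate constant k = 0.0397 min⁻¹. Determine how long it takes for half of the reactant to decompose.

17.46 min

Step 1: For a first-order reaction, t₁/₂ = ln(2)/k
Step 2: t₁/₂ = ln(2)/0.0397
Step 3: t₁/₂ = 0.6931/0.0397 = 17.46 min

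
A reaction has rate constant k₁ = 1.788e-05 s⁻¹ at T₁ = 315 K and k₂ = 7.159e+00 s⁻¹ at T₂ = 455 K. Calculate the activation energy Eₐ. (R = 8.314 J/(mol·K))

109.8 kJ/mol

Step 1: Use the two-temperature Arrhenius form: ln(k₂/k₁) = -Eₐ/R × (1/T₂ - 1/T₁)
Step 2: ln(k₂/k₁) = ln(7.159e+00/1.788e-05) = ln(400391) = 12.9002
Step 3: 1/T₂ - 1/T₁ = 1/455 - 1/315 = -9.768010e-04 K⁻¹
Step 4: Eₐ = -R × ln(k₂/k₁) / (1/T₂ - 1/T₁) = -8.314 × 12.9002 / -9.768010e-04
Step 5: Eₐ = 1.0980e+05 J/mol = 109.8 kJ/mol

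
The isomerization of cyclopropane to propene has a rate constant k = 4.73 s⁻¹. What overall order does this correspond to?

first order (1)

Step 1: The units of k for an nth-order reaction are (concentration)^(1-n)·(time)⁻¹.
Step 2: Here k has units s⁻¹, so the concentration exponent is 0.
Step 3: 1 - n = 0 ⇒ n = 1. The reaction is first order.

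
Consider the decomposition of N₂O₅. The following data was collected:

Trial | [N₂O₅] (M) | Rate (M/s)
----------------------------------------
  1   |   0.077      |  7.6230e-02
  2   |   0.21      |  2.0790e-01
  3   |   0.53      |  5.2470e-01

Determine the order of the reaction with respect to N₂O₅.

first order (1)

Step 1: Compare trials to find order n where rate₂/rate₁ = ([N₂O₅]₂/[N₂O₅]₁)^n
Step 2: rate₂/rate₁ = 2.0790e-01/7.6230e-02 = 2.727
Step 3: [N₂O₅]₂/[N₂O₅]₁ = 0.21/0.077 = 2.727
Step 4: n = ln(2.727)/ln(2.727) = 1.00 ≈ 1
Step 5: The reaction is first order in N₂O₅.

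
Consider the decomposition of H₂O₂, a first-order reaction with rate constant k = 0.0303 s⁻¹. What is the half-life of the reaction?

22.88 s

Step 1: For a first-order reaction, t₁/₂ = ln(2)/k
Step 2: t₁/₂ = ln(2)/0.0303
Step 3: t₁/₂ = 0.6931/0.0303 = 22.88 s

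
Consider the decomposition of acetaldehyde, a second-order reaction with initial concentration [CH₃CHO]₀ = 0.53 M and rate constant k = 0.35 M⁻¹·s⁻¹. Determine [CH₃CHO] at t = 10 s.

0.1856 M

Step 1: For a second-order reaction: 1/[CH₃CHO] = 1/[CH₃CHO]₀ + kt
Step 2: 1/[CH₃CHO] = 1/0.53 + 0.35 × 10
Step 3: 1/[CH₃CHO] = 1.887 + 3.5 = 5.387
Step 4: [CH₃CHO] = 1/5.387 = 0.1856 M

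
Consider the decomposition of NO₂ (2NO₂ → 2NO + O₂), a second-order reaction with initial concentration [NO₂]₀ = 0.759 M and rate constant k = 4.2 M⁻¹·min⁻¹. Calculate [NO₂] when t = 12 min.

0.01934 M

Step 1: For a second-order reaction: 1/[NO₂] = 1/[NO₂]₀ + kt
Step 2: 1/[NO₂] = 1/0.759 + 4.2 × 12
Step 3: 1/[NO₂] = 1.318 + 50.4 = 51.72
Step 4: [NO₂] = 1/51.72 = 0.01934 M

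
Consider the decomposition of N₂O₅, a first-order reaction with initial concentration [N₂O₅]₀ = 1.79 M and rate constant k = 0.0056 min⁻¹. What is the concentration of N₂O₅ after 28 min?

1.53 M

Step 1: For a first-order reaction: [N₂O₅] = [N₂O₅]₀ × e^(-kt)
Step 2: [N₂O₅] = 1.79 × e^(-0.0056 × 28)
Step 3: [N₂O₅] = 1.79 × e^(-0.1568)
Step 4: [N₂O₅] = 1.79 × 0.854875 = 1.53 M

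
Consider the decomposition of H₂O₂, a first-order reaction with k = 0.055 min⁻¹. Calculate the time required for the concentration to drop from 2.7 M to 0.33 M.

38.22 min

Step 1: For first-order: t = ln([H₂O₂]₀/[H₂O₂])/k
Step 2: t = ln(2.7/0.33)/0.055
Step 3: t = ln(8.182)/0.055
Step 4: t = 2.102/0.055 = 38.22 min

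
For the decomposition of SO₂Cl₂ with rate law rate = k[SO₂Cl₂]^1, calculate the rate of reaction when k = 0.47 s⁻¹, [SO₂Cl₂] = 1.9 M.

0.893 M/s

Step 1: Identify the rate law: rate = k[SO₂Cl₂]^1
Step 2: Substitute values: rate = 0.47 × (1.9)^1
Step 3: Calculate: rate = 0.47 × 1.9 = 0.893 M/s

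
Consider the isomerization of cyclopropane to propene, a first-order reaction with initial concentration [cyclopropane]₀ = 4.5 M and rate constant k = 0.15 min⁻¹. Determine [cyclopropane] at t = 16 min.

0.4082 M

Step 1: For a first-order reaction: [cyclopropane] = [cyclopropane]₀ × e^(-kt)
Step 2: [cyclopropane] = 4.5 × e^(-0.15 × 16)
Step 3: [cyclopropane] = 4.5 × e^(-2.4)
Step 4: [cyclopropane] = 4.5 × 0.090718 = 0.4082 M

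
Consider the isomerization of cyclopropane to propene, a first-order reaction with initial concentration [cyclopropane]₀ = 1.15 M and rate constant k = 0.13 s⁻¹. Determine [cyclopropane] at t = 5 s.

0.6004 M

Step 1: For a first-order reaction: [cyclopropane] = [cyclopropane]₀ × e^(-kt)
Step 2: [cyclopropane] = 1.15 × e^(-0.13 × 5)
Step 3: [cyclopropane] = 1.15 × e^(-0.65)
Step 4: [cyclopropane] = 1.15 × 0.522046 = 0.6004 M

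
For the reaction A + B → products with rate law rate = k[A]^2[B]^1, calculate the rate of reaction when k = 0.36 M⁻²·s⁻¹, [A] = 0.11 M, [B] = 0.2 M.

0.0008712 M/s

Step 1: The rate law is rate = k[A]^2[B]^1
Step 2: Substitute: rate = 0.36 × (0.11)^2 × (0.2)^1
Step 3: rate = 0.36 × 0.0121 × 0.2 = 0.0008712 M/s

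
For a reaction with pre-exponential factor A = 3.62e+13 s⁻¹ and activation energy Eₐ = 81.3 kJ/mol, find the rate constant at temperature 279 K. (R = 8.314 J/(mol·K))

2.17e-02 s⁻¹

Step 1: Use the Arrhenius equation: k = A × exp(-Eₐ/RT)
Step 2: Convert Eₐ to J/mol: 81.3 kJ/mol = 81300 J/mol
Step 3: Calculate the exponent: -Eₐ/(RT) = -81300/(8.314 × 279) = -35.04906
Step 4: k = 3.62e+13 × exp(-35.04906)
Step 5: k = 3.62e+13 × 6.00325e-16 = 2.1732e-02 s⁻¹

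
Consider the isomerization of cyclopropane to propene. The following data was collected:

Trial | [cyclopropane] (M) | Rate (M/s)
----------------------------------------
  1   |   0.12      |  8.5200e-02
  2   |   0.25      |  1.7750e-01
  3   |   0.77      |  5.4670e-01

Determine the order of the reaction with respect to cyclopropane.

first order (1)

Step 1: Compare trials to find order n where rate₂/rate₁ = ([cyclopropane]₂/[cyclopropane]₁)^n
Step 2: rate₂/rate₁ = 1.7750e-01/8.5200e-02 = 2.083
Step 3: [cyclopropane]₂/[cyclopropane]₁ = 0.25/0.12 = 2.083
Step 4: n = ln(2.083)/ln(2.083) = 1.00 ≈ 1
Step 5: The reaction is first order in cyclopropane.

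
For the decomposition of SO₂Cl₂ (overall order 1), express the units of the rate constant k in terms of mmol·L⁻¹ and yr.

yr⁻¹

Step 1: For overall order n, rate = k × (concentration)^n.
Step 2: Rate has units mmol·L⁻¹·yr⁻¹; concentration term has units (mmol·L⁻¹)^1.
Step 3: k = rate / (concentration)^n, so units of k = (mmol·L⁻¹)^(1-1)·yr⁻¹ = yr⁻¹.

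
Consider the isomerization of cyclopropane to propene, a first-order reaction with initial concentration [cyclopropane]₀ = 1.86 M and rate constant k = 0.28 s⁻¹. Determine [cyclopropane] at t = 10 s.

0.1131 M

Step 1: For a first-order reaction: [cyclopropane] = [cyclopropane]₀ × e^(-kt)
Step 2: [cyclopropane] = 1.86 × e^(-0.28 × 10)
Step 3: [cyclopropane] = 1.86 × e^(-2.8)
Step 4: [cyclopropane] = 1.86 × 0.0608101 = 0.1131 M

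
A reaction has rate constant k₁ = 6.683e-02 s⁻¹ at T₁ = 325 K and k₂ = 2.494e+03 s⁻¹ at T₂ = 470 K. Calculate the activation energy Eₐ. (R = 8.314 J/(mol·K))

92.2 kJ/mol

Step 1: Use the two-temperature Arrhenius form: ln(k₂/k₁) = -Eₐ/R × (1/T₂ - 1/T₁)
Step 2: ln(k₂/k₁) = ln(2.494e+03/6.683e-02) = ln(37318.6) = 10.5272
Step 3: 1/T₂ - 1/T₁ = 1/470 - 1/325 = -9.492635e-04 K⁻¹
Step 4: Eₐ = -R × ln(k₂/k₁) / (1/T₂ - 1/T₁) = -8.314 × 10.5272 / -9.492635e-04
Step 5: Eₐ = 9.2202e+04 J/mol = 92.2 kJ/mol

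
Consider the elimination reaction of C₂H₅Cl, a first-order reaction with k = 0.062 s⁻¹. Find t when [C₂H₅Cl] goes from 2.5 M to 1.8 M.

5.298 s

Step 1: For first-order: t = ln([C₂H₅Cl]₀/[C₂H₅Cl])/k
Step 2: t = ln(2.5/1.8)/0.062
Step 3: t = ln(1.389)/0.062
Step 4: t = 0.3285/0.062 = 5.298 s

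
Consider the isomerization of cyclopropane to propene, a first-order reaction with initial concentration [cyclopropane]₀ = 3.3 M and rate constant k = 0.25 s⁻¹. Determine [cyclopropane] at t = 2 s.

2.002 M

Step 1: For a first-order reaction: [cyclopropane] = [cyclopropane]₀ × e^(-kt)
Step 2: [cyclopropane] = 3.3 × e^(-0.25 × 2)
Step 3: [cyclopropane] = 3.3 × e^(-0.5)
Step 4: [cyclopropane] = 3.3 × 0.606531 = 2.002 M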